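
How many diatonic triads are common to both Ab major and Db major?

Diatonic triads of Ab major: Ab major (I), Bb minor (ii), C minor (iii), Db major (IV), Eb major (V), F minor (vi), G diminished (vii°).
Diatonic triads of Db major: Db major (I), Eb minor (ii), F minor (iii), Gb major (IV), Ab major (V), Bb minor (vi), C diminished (vii°).
Matching root and quality in both lists: Ab major, Bb minor, Db major, F minor.
That gives 4 common triads.

4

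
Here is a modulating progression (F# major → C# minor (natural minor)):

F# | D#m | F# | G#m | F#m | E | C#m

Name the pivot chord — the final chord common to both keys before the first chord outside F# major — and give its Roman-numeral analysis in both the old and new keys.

Chords diatonic to F# major: F#, G#m, A#m, B, C#, D#m, E#dim.
Reading the progression, the first chord not in that set is F#m, so the modulation leaves F# major there.
The chord immediately before F#m is G#m, which is diatonic to both keys: ii in F# major and v in C# minor.

G#m — ii in F# major, v in C# minor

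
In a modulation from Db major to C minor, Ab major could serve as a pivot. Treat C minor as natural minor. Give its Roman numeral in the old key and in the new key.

The scale of Db major is Db Eb F Gb Ab Bb C; Ab is degree 5, and the triad built there (Ab-C-Eb) is major, so it is V.
The scale of C minor (natural minor) is C D Eb F G Ab Bb; Ab is degree 6, and the triad built there (Ab-C-Eb) is major, so it is VI.

V in Db major; VI in C minor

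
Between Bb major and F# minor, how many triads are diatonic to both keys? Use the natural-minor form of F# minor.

Diatonic triads of Bb major: Bb (I), Cm (ii), Dm (iii), Eb (IV), F (V), Gm (vi), Adim (vii°).
Diatonic triads of F# minor (natural minor): F#m (i), G#dim (ii°), A (III), Bm (iv), C#m (v), D (VI), E (VII).
No triad has the same root and quality in both keys.

0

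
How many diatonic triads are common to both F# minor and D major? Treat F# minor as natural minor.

Diatonic triads of F# minor (natural minor): F#m (i), G#dim (ii°), A (III), Bm (iv), C#m (v), D (VI), E (VII).
Diatonic triads of D major: D (I), Em (ii), F#m (iii), G (IV), A (V), Bm (vi), C#dim (vii°).
Matching root and quality in both lists: F#m, A, Bm, D.
That gives 4 common triads.

4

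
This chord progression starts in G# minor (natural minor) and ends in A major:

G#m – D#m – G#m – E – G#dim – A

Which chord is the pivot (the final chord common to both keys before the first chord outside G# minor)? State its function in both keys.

E — VI in G# minor, V in A major

Chords diatonic to G# minor: G#m, A#dim, B, C#m, D#m, E, F#.
Reading the progression, the first chord not in that set is G#dim, so the modulation leaves G# minor there.
The chord immediately before G#dim is E, which is diatonic to both keys: VI in G# minor and V in A major.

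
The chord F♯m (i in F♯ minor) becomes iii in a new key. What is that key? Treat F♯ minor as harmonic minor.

The numeral iii denotes a minor triad on scale degree 3. With F♯ on degree 3, the tonic of the new key is D.
Degree 3 carries a minor triad in major keys, so the destination is D major.
Check: the diatonic triads of D major are D (I), Em (ii), F♯m (iii), G (IV), A (V), Bm (vi), C♯dim (vii°) — F♯m is indeed iii.

D major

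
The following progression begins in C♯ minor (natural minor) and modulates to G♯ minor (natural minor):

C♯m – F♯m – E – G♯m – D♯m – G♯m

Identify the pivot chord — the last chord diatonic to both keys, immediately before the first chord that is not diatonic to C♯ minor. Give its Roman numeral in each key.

Chords diatonic to C♯ minor: C♯m, D♯dim, E, F♯m, G♯m, A, B.
Reading the progression, the first chord not in that set is D♯m, so the modulation leaves C♯ minor there.
The chord immediately before D♯m is G♯m, which is diatonic to both keys: v in C♯ minor and i in G♯ minor.

G♯m — v in C♯ minor, i in G♯ minor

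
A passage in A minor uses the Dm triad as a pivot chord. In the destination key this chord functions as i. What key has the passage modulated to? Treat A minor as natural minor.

D minor

The numeral i denotes a minor triad on scale degree 1. With D on degree 1, the tonic of the new key is D.
Degree 1 carries a minor triad in minor keys, so the destination is D minor.
Check: the diatonic triads of D minor (natural minor) are Dm (i), Edim (ii°), F (III), Gm (iv), Am (v), B♭ (VI), C (VII) — Dm is indeed i.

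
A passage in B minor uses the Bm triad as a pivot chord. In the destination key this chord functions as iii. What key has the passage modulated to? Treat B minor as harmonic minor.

G major

The numeral iii denotes a minor triad on scale degree 3. With B on degree 3, the tonic of the new key is G.
Degree 3 carries a minor triad in major keys, so the destination is G major.
Check: the diatonic triads of G major are G (I), Am (ii), Bm (iii), C (IV), D (V), Em (vi), F#dim (vii°) — Bm is indeed iii.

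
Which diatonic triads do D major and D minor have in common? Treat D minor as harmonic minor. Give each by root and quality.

Triads in D major: D major (I), E minor (ii), F# minor (iii), G major (IV), A major (V), B minor (vi), C# diminished (vii°).
Triads in D minor (harmonic minor): D minor (i), E diminished (ii°), F augmented (III+), G minor (iv), A major (V), Bb major (VI), C# diminished (vii°).
Shared triads with their functions: A major (V in D major, V in D minor); C# diminished (vii° in D major, vii° in D minor).

A, C#dim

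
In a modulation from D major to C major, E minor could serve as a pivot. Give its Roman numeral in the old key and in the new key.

The scale of D major is D E F# G A B C#; E is degree 2, and the triad built there (E-G-B) is minor, so it is ii.
The scale of C major is C D E F G A B; E is degree 3, and the triad built there (E-G-B) is minor, so it is iii.

ii in D major; iii in C major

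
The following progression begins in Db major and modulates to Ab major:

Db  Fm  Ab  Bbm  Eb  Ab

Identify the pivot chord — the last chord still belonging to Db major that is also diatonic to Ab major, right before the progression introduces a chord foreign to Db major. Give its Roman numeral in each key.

Chords diatonic to Db major: Db, Ebm, Fm, Gb, Ab, Bbm, Cdim.
Reading the progression, the first chord not in that set is Eb, so the modulation leaves Db major there.
The chord immediately before Eb is Bbm, which is diatonic to both keys: vi in Db major and ii in Ab major.

Bbm — vi in Db major, ii in Ab major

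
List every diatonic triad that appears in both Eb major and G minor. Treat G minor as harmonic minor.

Triads in Eb major: Eb major (I), F minor (ii), G minor (iii), Ab major (IV), Bb major (V), C minor (vi), D diminished (vii°).
Triads in G minor (harmonic minor): G minor (i), A diminished (ii°), Bb augmented (III+), C minor (iv), D major (V), Eb major (VI), F# diminished (vii°).
Shared triads with their functions: Eb major (I in Eb major, VI in G minor); G minor (iii in Eb major, i in G minor); C minor (vi in Eb major, iv in G minor).

Eb, Gm, Cm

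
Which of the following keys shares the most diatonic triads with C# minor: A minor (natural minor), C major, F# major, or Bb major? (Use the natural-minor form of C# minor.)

Triads of C# minor (natural minor): C#m (i), D#dim (ii°), E (III), F#m (iv), G#m (v), A (VI), B (VII).
A minor (natural minor) shares 0: none.
C major shares 0: none.
F# major shares 2: G#m, B.
Bb major shares 0: none.
The most common triads (2) are shared with F# major.

F# major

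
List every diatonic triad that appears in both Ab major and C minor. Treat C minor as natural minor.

Triads in Ab major: Ab (I), Bbm (ii), Cm (iii), Db (IV), Eb (V), Fm (vi), Gdim (vii°).
Triads in C minor (natural minor): Cm (i), Ddim (ii°), Eb (III), Fm (iv), Gm (v), Ab (VI), Bb (VII).
Shared triads with their functions: Ab (I in Ab major, VI in C minor); Cm (iii in Ab major, i in C minor); Eb (V in Ab major, III in C minor); Fm (vi in Ab major, iv in C minor).

Ab, Cm, Eb, Fm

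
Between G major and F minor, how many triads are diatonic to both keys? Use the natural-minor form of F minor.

Diatonic triads of G major: G (I), Am (ii), Bm (iii), C (IV), D (V), Em (vi), F#dim (vii°).
Diatonic triads of F minor (natural minor): Fm (i), Gdim (ii°), Ab (III), Bbm (iv), Cm (v), Db (VI), Eb (VII).
No triad has the same root and quality in both keys.

0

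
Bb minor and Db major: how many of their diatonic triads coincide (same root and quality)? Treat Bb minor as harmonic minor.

4

Diatonic triads of Bb minor (harmonic minor): Bbm (i), Cdim (ii°), Dbaug (III+), Ebm (iv), F (V), Gb (VI), Adim (vii°).
Diatonic triads of Db major: Db (I), Ebm (ii), Fm (iii), Gb (IV), Ab (V), Bbm (vi), Cdim (vii°).
Matching root and quality in both lists: Bbm, Cdim, Ebm, Gb.
That gives 4 common triads.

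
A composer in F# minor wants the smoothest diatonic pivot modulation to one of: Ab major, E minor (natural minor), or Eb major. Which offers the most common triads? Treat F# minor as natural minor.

E minor

Triads of F# minor (natural minor): F# minor (i), G# diminished (ii°), A major (III), B minor (iv), C# minor (v), D major (VI), E major (VII).
Ab major shares 0: none.
E minor (natural minor) shares 2: Bm, D.
Eb major shares 0: none.
The most common triads (2) are shared with E minor.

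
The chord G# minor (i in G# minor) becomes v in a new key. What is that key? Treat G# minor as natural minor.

The numeral v denotes a minor triad on scale degree 5. With G# on degree 5, the tonic of the new key is C#.
Degree 5 carries a minor triad in natural-minor keys, so the destination is C# minor.
Check: the diatonic triads of C# minor (natural minor) are C#m (i), D#dim (ii°), E (III), F#m (iv), G#m (v), A (VI), B (VII) — G# minor is indeed v.

C# minor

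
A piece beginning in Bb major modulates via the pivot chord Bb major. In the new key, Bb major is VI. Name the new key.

The numeral VI denotes a major triad on scale degree 6. With Bb on degree 6, the tonic of the new key is D.
Degree 6 carries a major triad in minor keys, so the destination is D minor.
Check: the diatonic triads of D minor (natural minor) are Dm (i), Edim (ii°), F (III), Gm (iv), Am (v), Bb (VI), C (VII) — Bb major is indeed VI.

D minor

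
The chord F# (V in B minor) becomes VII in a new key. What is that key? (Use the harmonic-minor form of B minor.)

The numeral VII denotes a major triad on scale degree 7. With F# on degree 7, the tonic of the new key is G#.
Degree 7 carries a major triad in natural-minor keys, so the destination is G# minor.
Check: the diatonic triads of G# minor (natural minor) are G#m (i), A#dim (ii°), B (III), C#m (iv), D#m (v), E (VI), F# (VII) — F# is indeed VII.

G# minor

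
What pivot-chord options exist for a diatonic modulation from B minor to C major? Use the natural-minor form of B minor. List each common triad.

Em, G

Triads in B minor (natural minor): B minor (i), C# diminished (ii°), D major (III), E minor (iv), F# minor (v), G major (VI), A major (VII).
Triads in C major: C major (I), D minor (ii), E minor (iii), F major (IV), G major (V), A minor (vi), B diminished (vii°).
Shared triads with their functions: E minor (iv in B minor, iii in C major); G major (VI in B minor, V in C major).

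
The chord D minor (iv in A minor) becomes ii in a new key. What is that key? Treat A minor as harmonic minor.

The numeral ii denotes a minor triad on scale degree 2. With D on degree 2, the tonic of the new key is C.
Degree 2 carries a minor triad in major keys, so the destination is C major.
Check: the diatonic triads of C major are C (I), Dm (ii), Em (iii), F (IV), G (V), Am (vi), Bdim (vii°) — D minor is indeed ii.

C major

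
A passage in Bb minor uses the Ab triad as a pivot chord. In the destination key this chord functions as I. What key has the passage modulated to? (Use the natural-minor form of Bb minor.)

Ab major

The numeral I denotes a major triad on scale degree 1. With Ab on degree 1, the tonic of the new key is Ab.
Degree 1 carries a major triad in major keys, so the destination is Ab major.
Check: the diatonic triads of Ab major are Ab (I), Bbm (ii), Cm (iii), Db (IV), Eb (V), Fm (vi), Gdim (vii°) — Ab is indeed I.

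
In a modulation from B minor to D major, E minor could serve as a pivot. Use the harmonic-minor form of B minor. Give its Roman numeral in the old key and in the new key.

iv in B minor; ii in D major

The scale of B minor (harmonic minor) is B C# D E F# G A#; E is degree 4, and the triad built there (E-G-B) is minor, so it is iv.
The scale of D major is D E F# G A B C#; E is degree 2, and the triad built there (E-G-B) is minor, so it is ii.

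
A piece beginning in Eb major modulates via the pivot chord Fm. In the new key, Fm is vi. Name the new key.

The numeral vi denotes a minor triad on scale degree 6. With F on degree 6, the tonic of the new key is Ab.
Degree 6 carries a minor triad in major keys, so the destination is Ab major.
Check: the diatonic triads of Ab major are Ab (I), Bbm (ii), Cm (iii), Db (IV), Eb (V), Fm (vi), Gdim (vii°) — Fm is indeed vi.

Ab major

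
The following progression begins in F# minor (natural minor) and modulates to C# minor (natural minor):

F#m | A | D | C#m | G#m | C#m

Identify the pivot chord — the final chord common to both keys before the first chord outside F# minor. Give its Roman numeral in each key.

C#m — v in F# minor, i in C# minor

Chords diatonic to F# minor: F#m, G#dim, A, Bm, C#m, D, E.
Reading the progression, the first chord not in that set is G#m, so the modulation leaves F# minor there.
The chord immediately before G#m is C#m, which is diatonic to both keys: v in F# minor and i in C# minor.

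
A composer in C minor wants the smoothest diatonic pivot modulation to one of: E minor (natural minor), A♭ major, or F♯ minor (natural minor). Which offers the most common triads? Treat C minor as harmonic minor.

Triads of C minor (harmonic minor): C minor (i), D diminished (ii°), E♭ augmented (III+), F minor (iv), G major (V), A♭ major (VI), B diminished (vii°).
E minor (natural minor) shares 1: G.
A♭ major shares 3: Cm, Fm, A♭.
F♯ minor (natural minor) shares 0: none.
The most common triads (3) are shared with A♭ major.

A♭ major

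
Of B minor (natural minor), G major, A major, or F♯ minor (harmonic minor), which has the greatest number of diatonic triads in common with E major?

Triads of E major: E (I), F♯m (ii), G♯m (iii), A (IV), B (V), C♯m (vi), D♯dim (vii°).
B minor (natural minor) shares 2: F♯m, A.
G major shares 0: none.
A major shares 4: E, F♯m, A, C♯m.
F♯ minor (harmonic minor) shares 1: F♯m.
The most common triads (4) are shared with A major.

A major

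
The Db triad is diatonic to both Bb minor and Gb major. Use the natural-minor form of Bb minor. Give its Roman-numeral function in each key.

III in Bb minor; V in Gb major

The scale of Bb minor (natural minor) is Bb C Db Eb F Gb Ab; Db is degree 3, and the triad built there (Db-F-Ab) is major, so it is III.
The scale of Gb major is Gb Ab Bb Cb Db Eb F; Db is degree 5, and the triad built there (Db-F-Ab) is major, so it is V.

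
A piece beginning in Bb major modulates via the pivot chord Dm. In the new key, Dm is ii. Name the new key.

C major

The numeral ii denotes a minor triad on scale degree 2. With D on degree 2, the tonic of the new key is C.
Degree 2 carries a minor triad in major keys, so the destination is C major.
Check: the diatonic triads of C major are C (I), Dm (ii), Em (iii), F (IV), G (V), Am (vi), Bdim (vii°) — Dm is indeed ii.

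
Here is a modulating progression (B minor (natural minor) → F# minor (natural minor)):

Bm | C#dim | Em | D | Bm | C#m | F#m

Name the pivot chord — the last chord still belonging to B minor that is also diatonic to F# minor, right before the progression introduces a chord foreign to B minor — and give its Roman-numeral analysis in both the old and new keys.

Chords diatonic to B minor: Bm, C#dim, D, Em, F#m, G, A.
Reading the progression, the first chord not in that set is C#m, so the modulation leaves B minor there.
The chord immediately before C#m is Bm, which is diatonic to both keys: i in B minor and iv in F# minor.

Bm — i in B minor, iv in F# minor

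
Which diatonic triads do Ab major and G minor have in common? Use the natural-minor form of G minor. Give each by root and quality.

Cm, Eb

Triads in Ab major: Ab (I), Bbm (ii), Cm (iii), Db (IV), Eb (V), Fm (vi), Gdim (vii°).
Triads in G minor (natural minor): Gm (i), Adim (ii°), Bb (III), Cm (iv), Dm (v), Eb (VI), F (VII).
Shared triads with their functions: Cm (iii in Ab major, iv in G minor); Eb (V in Ab major, VI in G minor).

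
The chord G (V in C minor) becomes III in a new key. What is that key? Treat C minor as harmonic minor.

E minor

The numeral III denotes a major triad on scale degree 3. With G on degree 3, the tonic of the new key is E.
Degree 3 carries a major triad in natural-minor keys, so the destination is E minor.
Check: the diatonic triads of E minor (natural minor) are Em (i), F#dim (ii°), G (III), Am (iv), Bm (v), C (VI), D (VII) — G is indeed III.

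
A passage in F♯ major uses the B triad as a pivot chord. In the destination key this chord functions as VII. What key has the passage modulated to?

C♯ minor

The numeral VII denotes a major triad on scale degree 7. With B on degree 7, the tonic of the new key is C♯.
Degree 7 carries a major triad in natural-minor keys, so the destination is C♯ minor.
Check: the diatonic triads of C♯ minor (natural minor) are C♯m (i), D♯dim (ii°), E (III), F♯m (iv), G♯m (v), A (VI), B (VII) — B is indeed VII.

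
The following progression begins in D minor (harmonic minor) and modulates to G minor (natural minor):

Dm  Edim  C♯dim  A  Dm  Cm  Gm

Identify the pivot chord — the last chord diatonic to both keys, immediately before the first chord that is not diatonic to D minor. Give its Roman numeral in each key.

Dm — i in D minor, v in G minor

Chords diatonic to D minor: Dm, Edim, Faug, Gm, A, B♭, C♯dim.
Reading the progression, the first chord not in that set is Cm, so the modulation leaves D minor there.
The chord immediately before Cm is Dm, which is diatonic to both keys: i in D minor and v in G minor.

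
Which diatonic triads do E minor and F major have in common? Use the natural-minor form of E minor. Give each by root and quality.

Triads in E minor (natural minor): E minor (i), F# diminished (ii°), G major (III), A minor (iv), B minor (v), C major (VI), D major (VII).
Triads in F major: F major (I), G minor (ii), A minor (iii), Bb major (IV), C major (V), D minor (vi), E diminished (vii°).
Shared triads with their functions: A minor (iv in E minor, iii in F major); C major (VI in E minor, V in F major).

Am, C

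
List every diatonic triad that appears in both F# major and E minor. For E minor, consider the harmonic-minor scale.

Triads in F# major: F# major (I), G# minor (ii), A# minor (iii), B major (IV), C# major (V), D# minor (vi), E# diminished (vii°).
Triads in E minor (harmonic minor): E minor (i), F# diminished (ii°), G augmented (III+), A minor (iv), B major (V), C major (VI), D# diminished (vii°).
Shared triads with their functions: B major (IV in F# major, V in E minor).

B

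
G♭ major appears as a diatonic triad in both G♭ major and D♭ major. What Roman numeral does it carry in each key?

The scale of G♭ major is G♭ A♭ B♭ C♭ D♭ E♭ F; G♭ is degree 1, and the triad built there (G♭-B♭-D♭) is major, so it is I.
The scale of D♭ major is D♭ E♭ F G♭ A♭ B♭ C; G♭ is degree 4, and the triad built there (G♭-B♭-D♭) is major, so it is IV.

I in G♭ major; IV in D♭ major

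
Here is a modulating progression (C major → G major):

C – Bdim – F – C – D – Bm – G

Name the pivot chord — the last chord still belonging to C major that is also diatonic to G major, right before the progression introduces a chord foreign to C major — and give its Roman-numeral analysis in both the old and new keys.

C — I in C major, IV in G major

Chords diatonic to C major: C, Dm, Em, F, G, Am, Bdim.
Reading the progression, the first chord not in that set is D, so the modulation leaves C major there.
The chord immediately before D is C, which is diatonic to both keys: I in C major and IV in G major.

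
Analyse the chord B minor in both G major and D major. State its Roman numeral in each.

The scale of G major is G A B C D E F#; B is degree 3, and the triad built there (B-D-F#) is minor, so it is iii.
The scale of D major is D E F# G A B C#; B is degree 6, and the triad built there (B-D-F#) is minor, so it is vi.

iii in G major; vi in D major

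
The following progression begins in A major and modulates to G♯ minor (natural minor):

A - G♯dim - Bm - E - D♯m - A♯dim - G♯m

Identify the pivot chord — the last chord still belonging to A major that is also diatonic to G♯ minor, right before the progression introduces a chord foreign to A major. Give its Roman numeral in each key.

E — V in A major, VI in G♯ minor

Chords diatonic to A major: A, Bm, C♯m, D, E, F♯m, G♯dim.
Reading the progression, the first chord not in that set is D♯m, so the modulation leaves A major there.
The chord immediately before D♯m is E, which is diatonic to both keys: V in A major and VI in G♯ minor.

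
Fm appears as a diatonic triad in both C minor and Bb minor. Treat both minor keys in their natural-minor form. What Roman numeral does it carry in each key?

The scale of C minor (natural minor) is C D Eb F G Ab Bb; F is degree 4, and the triad built there (F-Ab-C) is minor, so it is iv.
The scale of Bb minor (natural minor) is Bb C Db Eb F Gb Ab; F is degree 5, and the triad built there (F-Ab-C) is minor, so it is v.

iv in C minor; v in Bb minor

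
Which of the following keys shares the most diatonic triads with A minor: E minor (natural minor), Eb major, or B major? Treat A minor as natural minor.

E minor

Triads of A minor (natural minor): A minor (i), B diminished (ii°), C major (III), D minor (iv), E minor (v), F major (VI), G major (VII).
E minor (natural minor) shares 4: Am, C, Em, G.
Eb major shares 0: none.
B major shares 0: none.
The most common triads (4) are shared with E minor.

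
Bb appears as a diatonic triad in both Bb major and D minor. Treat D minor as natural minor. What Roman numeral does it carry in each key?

I in Bb major; VI in D minor

The scale of Bb major is Bb C D Eb F G A; Bb is degree 1, and the triad built there (Bb-D-F) is major, so it is I.
The scale of D minor (natural minor) is D E F G A Bb C; Bb is degree 6, and the triad built there (Bb-D-F) is major, so it is VI.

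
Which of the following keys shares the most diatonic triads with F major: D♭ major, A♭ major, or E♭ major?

E♭ major

Triads of F major: F (I), Gm (ii), Am (iii), B♭ (IV), C (V), Dm (vi), Edim (vii°).
D♭ major shares 0: none.
A♭ major shares 0: none.
E♭ major shares 2: Gm, B♭.
The most common triads (2) are shared with E♭ major.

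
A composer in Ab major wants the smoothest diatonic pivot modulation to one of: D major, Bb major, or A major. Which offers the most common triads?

Bb major

Triads of Ab major: Ab major (I), Bb minor (ii), C minor (iii), Db major (IV), Eb major (V), F minor (vi), G diminished (vii°).
D major shares 0: none.
Bb major shares 2: Cm, Eb.
A major shares 0: none.
The most common triads (2) are shared with Bb major.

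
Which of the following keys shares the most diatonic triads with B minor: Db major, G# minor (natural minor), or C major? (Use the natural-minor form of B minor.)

C major

Triads of B minor (natural minor): Bm (i), C#dim (ii°), D (III), Em (iv), F#m (v), G (VI), A (VII).
Db major shares 0: none.
G# minor (natural minor) shares 0: none.
C major shares 2: Em, G.
The most common triads (2) are shared with C major.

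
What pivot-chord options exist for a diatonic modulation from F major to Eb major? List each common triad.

Gm, Bb

Triads in F major: F (I), Gm (ii), Am (iii), Bb (IV), C (V), Dm (vi), Edim (vii°).
Triads in Eb major: Eb (I), Fm (ii), Gm (iii), Ab (IV), Bb (V), Cm (vi), Ddim (vii°).
Shared triads with their functions: Gm (ii in F major, iii in Eb major); Bb (IV in F major, V in Eb major).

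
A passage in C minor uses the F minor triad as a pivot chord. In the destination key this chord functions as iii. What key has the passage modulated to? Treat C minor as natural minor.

The numeral iii denotes a minor triad on scale degree 3. With F on degree 3, the tonic of the new key is D♭.
Degree 3 carries a minor triad in major keys, so the destination is D♭ major.
Check: the diatonic triads of D♭ major are D♭ (I), E♭m (ii), Fm (iii), G♭ (IV), A♭ (V), B♭m (vi), Cdim (vii°) — F minor is indeed iii.

D♭ major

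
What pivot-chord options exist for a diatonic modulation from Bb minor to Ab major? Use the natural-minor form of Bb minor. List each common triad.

Triads in Bb minor (natural minor): Bbm (i), Cdim (ii°), Db (III), Ebm (iv), Fm (v), Gb (VI), Ab (VII).
Triads in Ab major: Ab (I), Bbm (ii), Cm (iii), Db (IV), Eb (V), Fm (vi), Gdim (vii°).
Shared triads with their functions: Bbm (i in Bb minor, ii in Ab major); Db (III in Bb minor, IV in Ab major); Fm (v in Bb minor, vi in Ab major); Ab (VII in Bb minor, I in Ab major).

Bbm, Db, Fm, Ab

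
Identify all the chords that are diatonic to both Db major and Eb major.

Fm, Ab

Triads in Db major: Db major (I), Eb minor (ii), F minor (iii), Gb major (IV), Ab major (V), Bb minor (vi), C diminished (vii°).
Triads in Eb major: Eb major (I), F minor (ii), G minor (iii), Ab major (IV), Bb major (V), C minor (vi), D diminished (vii°).
Shared triads with their functions: F minor (iii in Db major, ii in Eb major); Ab major (V in Db major, IV in Eb major).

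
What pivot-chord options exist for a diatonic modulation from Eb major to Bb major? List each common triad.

Triads in Eb major: Eb (I), Fm (ii), Gm (iii), Ab (IV), Bb (V), Cm (vi), Ddim (vii°).
Triads in Bb major: Bb (I), Cm (ii), Dm (iii), Eb (IV), F (V), Gm (vi), Adim (vii°).
Shared triads with their functions: Eb (I in Eb major, IV in Bb major); Gm (iii in Eb major, vi in Bb major); Bb (V in Eb major, I in Bb major); Cm (vi in Eb major, ii in Bb major).

Eb, Gm, Bb, Cm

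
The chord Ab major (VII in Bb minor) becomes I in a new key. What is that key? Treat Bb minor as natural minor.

Ab major

The numeral I denotes a major triad on scale degree 1. With Ab on degree 1, the tonic of the new key is Ab.
Degree 1 carries a major triad in major keys, so the destination is Ab major.
Check: the diatonic triads of Ab major are Ab (I), Bbm (ii), Cm (iii), Db (IV), Eb (V), Fm (vi), Gdim (vii°) — Ab major is indeed I.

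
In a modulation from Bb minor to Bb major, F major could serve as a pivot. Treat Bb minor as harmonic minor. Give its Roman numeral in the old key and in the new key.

V in Bb minor; V in Bb major

The scale of Bb minor (harmonic minor) is Bb C Db Eb F Gb A; F is degree 5, and the triad built there (F-A-C) is major, so it is V.
The scale of Bb major is Bb C D Eb F G A; F is degree 5, and the triad built there (F-A-C) is major, so it is V.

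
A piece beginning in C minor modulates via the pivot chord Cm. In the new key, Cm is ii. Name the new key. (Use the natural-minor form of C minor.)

Bb major

The numeral ii denotes a minor triad on scale degree 2. With C on degree 2, the tonic of the new key is Bb.
Degree 2 carries a minor triad in major keys, so the destination is Bb major.
Check: the diatonic triads of Bb major are Bb (I), Cm (ii), Dm (iii), Eb (IV), F (V), Gm (vi), Adim (vii°) — Cm is indeed ii.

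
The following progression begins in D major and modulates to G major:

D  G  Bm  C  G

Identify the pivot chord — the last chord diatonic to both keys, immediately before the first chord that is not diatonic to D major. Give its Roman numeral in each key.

Chords diatonic to D major: D, Em, F#m, G, A, Bm, C#dim.
Reading the progression, the first chord not in that set is C, so the modulation leaves D major there.
The chord immediately before C is Bm, which is diatonic to both keys: vi in D major and iii in G major.

Bm — vi in D major, iii in G major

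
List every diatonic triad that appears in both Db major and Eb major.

Fm, Ab

Triads in Db major: Db (I), Ebm (ii), Fm (iii), Gb (IV), Ab (V), Bbm (vi), Cdim (vii°).
Triads in Eb major: Eb (I), Fm (ii), Gm (iii), Ab (IV), Bb (V), Cm (vi), Ddim (vii°).
Shared triads with their functions: Fm (iii in Db major, ii in Eb major); Ab (V in Db major, IV in Eb major).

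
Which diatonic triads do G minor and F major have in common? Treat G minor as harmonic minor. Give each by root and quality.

Gm

Triads in G minor (harmonic minor): Gm (i), Adim (ii°), Bbaug (III+), Cm (iv), D (V), Eb (VI), F#dim (vii°).
Triads in F major: F (I), Gm (ii), Am (iii), Bb (IV), C (V), Dm (vi), Edim (vii°).
Shared triads with their functions: Gm (i in G minor, ii in F major).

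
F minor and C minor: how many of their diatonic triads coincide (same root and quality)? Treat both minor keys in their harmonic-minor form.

Diatonic triads of F minor (harmonic minor): Fm (i), Gdim (ii°), Abaug (III+), Bbm (iv), C (V), Db (VI), Edim (vii°).
Diatonic triads of C minor (harmonic minor): Cm (i), Ddim (ii°), Ebaug (III+), Fm (iv), G (V), Ab (VI), Bdim (vii°).
Matching root and quality in both lists: Fm.
That gives 1 common triad.

1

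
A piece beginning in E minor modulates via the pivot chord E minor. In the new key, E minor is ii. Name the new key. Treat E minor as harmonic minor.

D major

The numeral ii denotes a minor triad on scale degree 2. With E on degree 2, the tonic of the new key is D.
Degree 2 carries a minor triad in major keys, so the destination is D major.
Check: the diatonic triads of D major are D (I), Em (ii), F#m (iii), G (IV), A (V), Bm (vi), C#dim (vii°) — E minor is indeed ii.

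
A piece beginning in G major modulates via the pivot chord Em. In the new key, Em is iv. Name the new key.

B minor

The numeral iv denotes a minor triad on scale degree 4. With E on degree 4, the tonic of the new key is B.
Degree 4 carries a minor triad in minor keys, so the destination is B minor.
Check: the diatonic triads of B minor (natural minor) are Bm (i), C#dim (ii°), D (III), Em (iv), F#m (v), G (VI), A (VII) — Em is indeed iv.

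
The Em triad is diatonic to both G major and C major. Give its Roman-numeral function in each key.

The scale of G major is G A B C D E F♯; E is degree 6, and the triad built there (E-G-B) is minor, so it is vi.
The scale of C major is C D E F G A B; E is degree 3, and the triad built there (E-G-B) is minor, so it is iii.

vi in G major; iii in C major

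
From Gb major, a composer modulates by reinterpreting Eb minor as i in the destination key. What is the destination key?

Eb minor

The numeral i denotes a minor triad on scale degree 1. With Eb on degree 1, the tonic of the new key is Eb.
Degree 1 carries a minor triad in minor keys, so the destination is Eb minor.
Check: the diatonic triads of Eb minor (natural minor) are Ebm (i), Fdim (ii°), Gb (III), Abm (iv), Bbm (v), Cb (VI), Db (VII) — Eb minor is indeed i.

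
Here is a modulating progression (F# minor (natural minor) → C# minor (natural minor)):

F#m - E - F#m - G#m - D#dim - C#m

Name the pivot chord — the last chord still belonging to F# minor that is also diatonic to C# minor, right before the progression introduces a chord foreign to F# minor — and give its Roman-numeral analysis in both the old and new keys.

F#m — i in F# minor, iv in C# minor

Chords diatonic to F# minor: F#m, G#dim, A, Bm, C#m, D, E.
Reading the progression, the first chord not in that set is G#m, so the modulation leaves F# minor there.
The chord immediately before G#m is F#m, which is diatonic to both keys: i in F# minor and iv in C# minor.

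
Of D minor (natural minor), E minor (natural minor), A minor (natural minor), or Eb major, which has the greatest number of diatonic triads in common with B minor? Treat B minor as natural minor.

E minor

Triads of B minor (natural minor): B minor (i), C# diminished (ii°), D major (III), E minor (iv), F# minor (v), G major (VI), A major (VII).
D minor (natural minor) shares 0: none.
E minor (natural minor) shares 4: Bm, D, Em, G.
A minor (natural minor) shares 2: Em, G.
Eb major shares 0: none.
The most common triads (4) are shared with E minor.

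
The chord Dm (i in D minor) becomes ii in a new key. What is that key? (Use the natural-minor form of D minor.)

The numeral ii denotes a minor triad on scale degree 2. With D on degree 2, the tonic of the new key is C.
Degree 2 carries a minor triad in major keys, so the destination is C major.
Check: the diatonic triads of C major are C (I), Dm (ii), Em (iii), F (IV), G (V), Am (vi), Bdim (vii°) — Dm is indeed ii.

C major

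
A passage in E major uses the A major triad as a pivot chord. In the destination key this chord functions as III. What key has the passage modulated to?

The numeral III denotes a major triad on scale degree 3. With A on degree 3, the tonic of the new key is F#.
Degree 3 carries a major triad in natural-minor keys, so the destination is F# minor.
Check: the diatonic triads of F# minor (natural minor) are F#m (i), G#dim (ii°), A (III), Bm (iv), C#m (v), D (VI), E (VII) — A major is indeed III.

F# minor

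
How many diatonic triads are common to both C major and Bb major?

Diatonic triads of C major: C (I), Dm (ii), Em (iii), F (IV), G (V), Am (vi), Bdim (vii°).
Diatonic triads of Bb major: Bb (I), Cm (ii), Dm (iii), Eb (IV), F (V), Gm (vi), Adim (vii°).
Matching root and quality in both lists: Dm, F.
That gives 2 common triads.

2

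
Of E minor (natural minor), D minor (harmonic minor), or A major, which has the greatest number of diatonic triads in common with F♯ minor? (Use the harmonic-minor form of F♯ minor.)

Triads of F♯ minor (harmonic minor): F♯ minor (i), G♯ diminished (ii°), A augmented (III+), B minor (iv), C♯ major (V), D major (VI), E♯ diminished (vii°).
E minor (natural minor) shares 2: Bm, D.
D minor (harmonic minor) shares 0: none.
A major shares 4: F♯m, G♯dim, Bm, D.
The most common triads (4) are shared with A major.

A major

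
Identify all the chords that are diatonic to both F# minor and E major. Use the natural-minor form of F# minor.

F#m, A, C#m, E

Triads in F# minor (natural minor): F#m (i), G#dim (ii°), A (III), Bm (iv), C#m (v), D (VI), E (VII).
Triads in E major: E (I), F#m (ii), G#m (iii), A (IV), B (V), C#m (vi), D#dim (vii°).
Shared triads with their functions: F#m (i in F# minor, ii in E major); A (III in F# minor, IV in E major); C#m (v in F# minor, vi in E major); E (VII in F# minor, I in E major).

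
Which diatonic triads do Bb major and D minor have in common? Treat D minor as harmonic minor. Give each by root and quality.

Bb, Dm, Gm

Triads in Bb major: Bb (I), Cm (ii), Dm (iii), Eb (IV), F (V), Gm (vi), Adim (vii°).
Triads in D minor (harmonic minor): Dm (i), Edim (ii°), Faug (III+), Gm (iv), A (V), Bb (VI), C#dim (vii°).
Shared triads with their functions: Bb (I in Bb major, VI in D minor); Dm (iii in Bb major, i in D minor); Gm (vi in Bb major, iv in D minor).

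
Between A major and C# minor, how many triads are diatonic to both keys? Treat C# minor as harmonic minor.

Diatonic triads of A major: A (I), Bm (ii), C#m (iii), D (IV), E (V), F#m (vi), G#dim (vii°).
Diatonic triads of C# minor (harmonic minor): C#m (i), D#dim (ii°), Eaug (III+), F#m (iv), G# (V), A (VI), B#dim (vii°).
Matching root and quality in both lists: A, C#m, F#m.
That gives 3 common triads.

3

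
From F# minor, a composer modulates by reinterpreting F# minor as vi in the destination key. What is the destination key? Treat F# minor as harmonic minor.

The numeral vi denotes a minor triad on scale degree 6. With F# on degree 6, the tonic of the new key is A.
Degree 6 carries a minor triad in major keys, so the destination is A major.
Check: the diatonic triads of A major are A (I), Bm (ii), C#m (iii), D (IV), E (V), F#m (vi), G#dim (vii°) — F# minor is indeed vi.

A major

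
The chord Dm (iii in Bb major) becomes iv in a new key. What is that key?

A minor

The numeral iv denotes a minor triad on scale degree 4. With D on degree 4, the tonic of the new key is A.
Degree 4 carries a minor triad in minor keys, so the destination is A minor.
Check: the diatonic triads of A minor (natural minor) are Am (i), Bdim (ii°), C (III), Dm (iv), Em (v), F (VI), G (VII) — Dm is indeed iv.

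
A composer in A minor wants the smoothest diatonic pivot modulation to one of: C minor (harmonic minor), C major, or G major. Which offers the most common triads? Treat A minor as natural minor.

Triads of A minor (natural minor): Am (i), Bdim (ii°), C (III), Dm (iv), Em (v), F (VI), G (VII).
C minor (harmonic minor) shares 2: Bdim, G.
C major shares 7: Am, Bdim, C, Dm, Em, F, G.
G major shares 4: Am, C, Em, G.
The most common triads (7) are shared with C major.

C major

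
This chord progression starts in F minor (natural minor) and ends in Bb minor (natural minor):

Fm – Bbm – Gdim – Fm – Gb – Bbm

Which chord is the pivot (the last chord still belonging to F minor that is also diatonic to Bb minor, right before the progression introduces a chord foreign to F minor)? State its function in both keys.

Chords diatonic to F minor: Fm, Gdim, Ab, Bbm, Cm, Db, Eb.
Reading the progression, the first chord not in that set is Gb, so the modulation leaves F minor there.
The chord immediately before Gb is Fm, which is diatonic to both keys: i in F minor and v in Bb minor.

Fm — i in F minor, v in Bb minor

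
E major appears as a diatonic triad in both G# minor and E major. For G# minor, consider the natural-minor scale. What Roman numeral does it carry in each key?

VI in G# minor; I in E major

The scale of G# minor (natural minor) is G# A# B C# D# E F#; E is degree 6, and the triad built there (E-G#-B) is major, so it is VI.
The scale of E major is E F# G# A B C# D#; E is degree 1, and the triad built there (E-G#-B) is major, so it is I.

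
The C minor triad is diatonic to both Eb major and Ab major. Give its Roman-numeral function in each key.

The scale of Eb major is Eb F G Ab Bb C D; C is degree 6, and the triad built there (C-Eb-G) is minor, so it is vi.
The scale of Ab major is Ab Bb C Db Eb F G; C is degree 3, and the triad built there (C-Eb-G) is minor, so it is iii.

vi in Eb major; iii in Ab major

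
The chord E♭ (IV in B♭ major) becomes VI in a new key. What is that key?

G minor

The numeral VI denotes a major triad on scale degree 6. With E♭ on degree 6, the tonic of the new key is G.
Degree 6 carries a major triad in minor keys, so the destination is G minor.
Check: the diatonic triads of G minor (natural minor) are Gm (i), Adim (ii°), B♭ (III), Cm (iv), Dm (v), E♭ (VI), F (VII) — E♭ is indeed VI.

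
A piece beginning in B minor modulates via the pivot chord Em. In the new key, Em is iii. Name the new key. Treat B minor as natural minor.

C major

The numeral iii denotes a minor triad on scale degree 3. With E on degree 3, the tonic of the new key is C.
Degree 3 carries a minor triad in major keys, so the destination is C major.
Check: the diatonic triads of C major are C (I), Dm (ii), Em (iii), F (IV), G (V), Am (vi), Bdim (vii°) — Em is indeed iii.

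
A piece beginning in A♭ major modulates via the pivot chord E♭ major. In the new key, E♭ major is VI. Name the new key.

The numeral VI denotes a major triad on scale degree 6. With E♭ on degree 6, the tonic of the new key is G.
Degree 6 carries a major triad in minor keys, so the destination is G minor.
Check: the diatonic triads of G minor (natural minor) are Gm (i), Adim (ii°), B♭ (III), Cm (iv), Dm (v), E♭ (VI), F (VII) — E♭ major is indeed VI.

G minor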